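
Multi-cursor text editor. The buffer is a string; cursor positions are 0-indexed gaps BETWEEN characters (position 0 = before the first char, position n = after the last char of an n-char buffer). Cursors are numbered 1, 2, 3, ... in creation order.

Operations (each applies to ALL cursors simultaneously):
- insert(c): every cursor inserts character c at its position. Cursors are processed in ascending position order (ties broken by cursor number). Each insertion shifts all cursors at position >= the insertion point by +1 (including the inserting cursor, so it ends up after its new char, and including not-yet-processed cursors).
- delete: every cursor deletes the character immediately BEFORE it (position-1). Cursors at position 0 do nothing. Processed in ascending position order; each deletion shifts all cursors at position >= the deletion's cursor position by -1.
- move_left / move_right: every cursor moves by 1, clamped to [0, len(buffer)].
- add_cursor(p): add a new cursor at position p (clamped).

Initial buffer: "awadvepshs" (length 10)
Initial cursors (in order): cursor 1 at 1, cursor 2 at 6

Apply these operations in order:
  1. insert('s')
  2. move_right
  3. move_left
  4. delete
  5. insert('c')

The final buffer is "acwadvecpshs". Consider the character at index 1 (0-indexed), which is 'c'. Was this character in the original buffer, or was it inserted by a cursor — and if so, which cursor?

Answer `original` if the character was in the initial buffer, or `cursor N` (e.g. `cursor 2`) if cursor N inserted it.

Answer: cursor 1

Derivation:
After op 1 (insert('s')): buffer="aswadvespshs" (len 12), cursors c1@2 c2@8, authorship .1.....2....
After op 2 (move_right): buffer="aswadvespshs" (len 12), cursors c1@3 c2@9, authorship .1.....2....
After op 3 (move_left): buffer="aswadvespshs" (len 12), cursors c1@2 c2@8, authorship .1.....2....
After op 4 (delete): buffer="awadvepshs" (len 10), cursors c1@1 c2@6, authorship ..........
After op 5 (insert('c')): buffer="acwadvecpshs" (len 12), cursors c1@2 c2@8, authorship .1.....2....
Authorship (.=original, N=cursor N): . 1 . . . . . 2 . . . .
Index 1: author = 1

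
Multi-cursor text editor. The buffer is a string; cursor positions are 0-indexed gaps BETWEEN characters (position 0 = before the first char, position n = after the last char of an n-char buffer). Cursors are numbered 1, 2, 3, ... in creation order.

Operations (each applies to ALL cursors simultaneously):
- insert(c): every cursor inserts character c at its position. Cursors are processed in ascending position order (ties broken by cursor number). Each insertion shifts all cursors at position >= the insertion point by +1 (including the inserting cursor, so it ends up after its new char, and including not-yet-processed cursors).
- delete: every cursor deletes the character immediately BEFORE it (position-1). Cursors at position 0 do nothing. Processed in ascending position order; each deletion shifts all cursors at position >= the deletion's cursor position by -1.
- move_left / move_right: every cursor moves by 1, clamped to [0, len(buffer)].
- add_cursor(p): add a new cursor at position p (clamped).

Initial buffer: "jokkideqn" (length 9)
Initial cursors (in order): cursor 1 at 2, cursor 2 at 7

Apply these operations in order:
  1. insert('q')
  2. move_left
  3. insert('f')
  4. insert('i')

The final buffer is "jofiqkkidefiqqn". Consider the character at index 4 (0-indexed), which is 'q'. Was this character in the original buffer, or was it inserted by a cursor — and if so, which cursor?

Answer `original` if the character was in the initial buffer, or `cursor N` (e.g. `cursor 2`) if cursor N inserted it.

Answer: cursor 1

Derivation:
After op 1 (insert('q')): buffer="joqkkideqqn" (len 11), cursors c1@3 c2@9, authorship ..1.....2..
After op 2 (move_left): buffer="joqkkideqqn" (len 11), cursors c1@2 c2@8, authorship ..1.....2..
After op 3 (insert('f')): buffer="jofqkkidefqqn" (len 13), cursors c1@3 c2@10, authorship ..11.....22..
After op 4 (insert('i')): buffer="jofiqkkidefiqqn" (len 15), cursors c1@4 c2@12, authorship ..111.....222..
Authorship (.=original, N=cursor N): . . 1 1 1 . . . . . 2 2 2 . .
Index 4: author = 1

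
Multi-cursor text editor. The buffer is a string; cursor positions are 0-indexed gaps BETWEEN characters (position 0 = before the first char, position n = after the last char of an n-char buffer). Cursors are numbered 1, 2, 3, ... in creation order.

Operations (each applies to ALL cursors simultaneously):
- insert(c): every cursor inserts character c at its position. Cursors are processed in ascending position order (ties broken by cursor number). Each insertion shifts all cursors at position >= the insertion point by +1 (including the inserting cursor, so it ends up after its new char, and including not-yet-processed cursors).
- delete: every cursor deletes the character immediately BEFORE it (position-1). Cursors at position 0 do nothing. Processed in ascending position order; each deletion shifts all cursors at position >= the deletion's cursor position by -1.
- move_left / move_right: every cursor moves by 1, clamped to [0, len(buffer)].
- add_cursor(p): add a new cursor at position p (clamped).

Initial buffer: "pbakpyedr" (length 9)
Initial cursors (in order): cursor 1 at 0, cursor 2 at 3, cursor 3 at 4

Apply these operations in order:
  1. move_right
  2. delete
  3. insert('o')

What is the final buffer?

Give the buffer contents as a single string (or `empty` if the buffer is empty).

Answer: obaooyedr

Derivation:
After op 1 (move_right): buffer="pbakpyedr" (len 9), cursors c1@1 c2@4 c3@5, authorship .........
After op 2 (delete): buffer="bayedr" (len 6), cursors c1@0 c2@2 c3@2, authorship ......
After op 3 (insert('o')): buffer="obaooyedr" (len 9), cursors c1@1 c2@5 c3@5, authorship 1..23....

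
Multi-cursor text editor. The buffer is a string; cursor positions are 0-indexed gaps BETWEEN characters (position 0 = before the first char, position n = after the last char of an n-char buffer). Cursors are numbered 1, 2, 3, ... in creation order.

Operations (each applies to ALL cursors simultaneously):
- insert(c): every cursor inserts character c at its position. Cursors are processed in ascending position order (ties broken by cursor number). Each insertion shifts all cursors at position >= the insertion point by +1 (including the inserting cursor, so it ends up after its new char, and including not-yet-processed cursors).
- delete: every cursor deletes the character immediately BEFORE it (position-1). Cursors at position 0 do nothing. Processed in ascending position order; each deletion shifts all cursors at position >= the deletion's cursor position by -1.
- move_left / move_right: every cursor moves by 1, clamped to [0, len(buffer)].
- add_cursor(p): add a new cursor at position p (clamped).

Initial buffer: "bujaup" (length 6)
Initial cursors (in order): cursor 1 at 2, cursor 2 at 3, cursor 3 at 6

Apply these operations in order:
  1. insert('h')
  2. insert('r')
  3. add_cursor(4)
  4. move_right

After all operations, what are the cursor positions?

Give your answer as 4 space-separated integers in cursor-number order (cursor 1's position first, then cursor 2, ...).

After op 1 (insert('h')): buffer="buhjhauph" (len 9), cursors c1@3 c2@5 c3@9, authorship ..1.2...3
After op 2 (insert('r')): buffer="buhrjhrauphr" (len 12), cursors c1@4 c2@7 c3@12, authorship ..11.22...33
After op 3 (add_cursor(4)): buffer="buhrjhrauphr" (len 12), cursors c1@4 c4@4 c2@7 c3@12, authorship ..11.22...33
After op 4 (move_right): buffer="buhrjhrauphr" (len 12), cursors c1@5 c4@5 c2@8 c3@12, authorship ..11.22...33

Answer: 5 8 12 5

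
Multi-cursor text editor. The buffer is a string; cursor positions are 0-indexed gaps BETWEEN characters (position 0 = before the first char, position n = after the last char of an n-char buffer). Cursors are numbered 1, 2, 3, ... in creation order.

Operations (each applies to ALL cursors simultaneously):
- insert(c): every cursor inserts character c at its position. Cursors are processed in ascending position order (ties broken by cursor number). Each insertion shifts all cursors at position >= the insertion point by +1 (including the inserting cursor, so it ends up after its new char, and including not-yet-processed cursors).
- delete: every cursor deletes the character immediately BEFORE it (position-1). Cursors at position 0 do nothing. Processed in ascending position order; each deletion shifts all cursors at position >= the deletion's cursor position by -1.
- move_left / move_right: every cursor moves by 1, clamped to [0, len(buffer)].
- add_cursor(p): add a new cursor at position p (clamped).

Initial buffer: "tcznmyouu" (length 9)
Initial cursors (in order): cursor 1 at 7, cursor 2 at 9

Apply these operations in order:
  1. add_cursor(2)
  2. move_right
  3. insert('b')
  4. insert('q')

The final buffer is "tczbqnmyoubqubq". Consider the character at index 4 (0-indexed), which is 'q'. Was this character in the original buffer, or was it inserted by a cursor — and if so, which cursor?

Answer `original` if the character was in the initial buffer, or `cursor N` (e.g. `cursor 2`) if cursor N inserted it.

Answer: cursor 3

Derivation:
After op 1 (add_cursor(2)): buffer="tcznmyouu" (len 9), cursors c3@2 c1@7 c2@9, authorship .........
After op 2 (move_right): buffer="tcznmyouu" (len 9), cursors c3@3 c1@8 c2@9, authorship .........
After op 3 (insert('b')): buffer="tczbnmyoubub" (len 12), cursors c3@4 c1@10 c2@12, authorship ...3.....1.2
After op 4 (insert('q')): buffer="tczbqnmyoubqubq" (len 15), cursors c3@5 c1@12 c2@15, authorship ...33.....11.22
Authorship (.=original, N=cursor N): . . . 3 3 . . . . . 1 1 . 2 2
Index 4: author = 3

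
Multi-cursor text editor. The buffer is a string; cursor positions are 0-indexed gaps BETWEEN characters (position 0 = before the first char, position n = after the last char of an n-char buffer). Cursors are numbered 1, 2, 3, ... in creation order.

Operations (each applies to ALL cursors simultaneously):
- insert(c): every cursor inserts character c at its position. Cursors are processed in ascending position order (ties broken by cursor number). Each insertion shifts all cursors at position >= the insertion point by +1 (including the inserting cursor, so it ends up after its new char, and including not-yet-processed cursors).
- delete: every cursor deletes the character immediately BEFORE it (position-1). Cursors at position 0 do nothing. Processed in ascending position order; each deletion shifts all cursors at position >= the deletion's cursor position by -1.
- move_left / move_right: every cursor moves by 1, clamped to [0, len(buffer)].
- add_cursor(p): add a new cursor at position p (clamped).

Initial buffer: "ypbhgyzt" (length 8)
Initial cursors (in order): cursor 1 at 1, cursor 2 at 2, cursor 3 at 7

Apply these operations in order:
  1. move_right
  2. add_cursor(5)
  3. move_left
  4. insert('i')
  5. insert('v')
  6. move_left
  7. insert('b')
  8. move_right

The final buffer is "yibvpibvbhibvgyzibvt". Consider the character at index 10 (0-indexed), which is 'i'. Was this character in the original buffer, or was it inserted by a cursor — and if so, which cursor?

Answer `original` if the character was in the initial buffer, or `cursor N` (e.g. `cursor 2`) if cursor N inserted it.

Answer: cursor 4

Derivation:
After op 1 (move_right): buffer="ypbhgyzt" (len 8), cursors c1@2 c2@3 c3@8, authorship ........
After op 2 (add_cursor(5)): buffer="ypbhgyzt" (len 8), cursors c1@2 c2@3 c4@5 c3@8, authorship ........
After op 3 (move_left): buffer="ypbhgyzt" (len 8), cursors c1@1 c2@2 c4@4 c3@7, authorship ........
After op 4 (insert('i')): buffer="yipibhigyzit" (len 12), cursors c1@2 c2@4 c4@7 c3@11, authorship .1.2..4...3.
After op 5 (insert('v')): buffer="yivpivbhivgyzivt" (len 16), cursors c1@3 c2@6 c4@10 c3@15, authorship .11.22..44...33.
After op 6 (move_left): buffer="yivpivbhivgyzivt" (len 16), cursors c1@2 c2@5 c4@9 c3@14, authorship .11.22..44...33.
After op 7 (insert('b')): buffer="yibvpibvbhibvgyzibvt" (len 20), cursors c1@3 c2@7 c4@12 c3@18, authorship .111.222..444...333.
After op 8 (move_right): buffer="yibvpibvbhibvgyzibvt" (len 20), cursors c1@4 c2@8 c4@13 c3@19, authorship .111.222..444...333.
Authorship (.=original, N=cursor N): . 1 1 1 . 2 2 2 . . 4 4 4 . . . 3 3 3 .
Index 10: author = 4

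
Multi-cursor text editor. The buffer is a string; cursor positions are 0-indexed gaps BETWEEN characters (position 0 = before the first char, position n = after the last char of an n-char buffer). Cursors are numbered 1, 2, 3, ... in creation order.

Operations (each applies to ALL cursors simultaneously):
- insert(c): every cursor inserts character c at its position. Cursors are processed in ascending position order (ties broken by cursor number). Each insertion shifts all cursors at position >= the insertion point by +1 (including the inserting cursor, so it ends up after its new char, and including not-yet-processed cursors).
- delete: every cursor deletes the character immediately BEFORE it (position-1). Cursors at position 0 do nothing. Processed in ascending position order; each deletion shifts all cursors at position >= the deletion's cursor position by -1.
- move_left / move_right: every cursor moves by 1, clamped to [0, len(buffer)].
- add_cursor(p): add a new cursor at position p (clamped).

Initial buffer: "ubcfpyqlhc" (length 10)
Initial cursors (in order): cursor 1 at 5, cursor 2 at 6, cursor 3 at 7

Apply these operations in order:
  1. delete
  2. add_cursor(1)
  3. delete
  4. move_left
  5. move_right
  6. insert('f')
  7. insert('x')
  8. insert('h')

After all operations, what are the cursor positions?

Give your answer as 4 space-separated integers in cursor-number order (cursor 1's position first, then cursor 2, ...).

Answer: 13 13 13 13

Derivation:
After op 1 (delete): buffer="ubcflhc" (len 7), cursors c1@4 c2@4 c3@4, authorship .......
After op 2 (add_cursor(1)): buffer="ubcflhc" (len 7), cursors c4@1 c1@4 c2@4 c3@4, authorship .......
After op 3 (delete): buffer="lhc" (len 3), cursors c1@0 c2@0 c3@0 c4@0, authorship ...
After op 4 (move_left): buffer="lhc" (len 3), cursors c1@0 c2@0 c3@0 c4@0, authorship ...
After op 5 (move_right): buffer="lhc" (len 3), cursors c1@1 c2@1 c3@1 c4@1, authorship ...
After op 6 (insert('f')): buffer="lffffhc" (len 7), cursors c1@5 c2@5 c3@5 c4@5, authorship .1234..
After op 7 (insert('x')): buffer="lffffxxxxhc" (len 11), cursors c1@9 c2@9 c3@9 c4@9, authorship .12341234..
After op 8 (insert('h')): buffer="lffffxxxxhhhhhc" (len 15), cursors c1@13 c2@13 c3@13 c4@13, authorship .123412341234..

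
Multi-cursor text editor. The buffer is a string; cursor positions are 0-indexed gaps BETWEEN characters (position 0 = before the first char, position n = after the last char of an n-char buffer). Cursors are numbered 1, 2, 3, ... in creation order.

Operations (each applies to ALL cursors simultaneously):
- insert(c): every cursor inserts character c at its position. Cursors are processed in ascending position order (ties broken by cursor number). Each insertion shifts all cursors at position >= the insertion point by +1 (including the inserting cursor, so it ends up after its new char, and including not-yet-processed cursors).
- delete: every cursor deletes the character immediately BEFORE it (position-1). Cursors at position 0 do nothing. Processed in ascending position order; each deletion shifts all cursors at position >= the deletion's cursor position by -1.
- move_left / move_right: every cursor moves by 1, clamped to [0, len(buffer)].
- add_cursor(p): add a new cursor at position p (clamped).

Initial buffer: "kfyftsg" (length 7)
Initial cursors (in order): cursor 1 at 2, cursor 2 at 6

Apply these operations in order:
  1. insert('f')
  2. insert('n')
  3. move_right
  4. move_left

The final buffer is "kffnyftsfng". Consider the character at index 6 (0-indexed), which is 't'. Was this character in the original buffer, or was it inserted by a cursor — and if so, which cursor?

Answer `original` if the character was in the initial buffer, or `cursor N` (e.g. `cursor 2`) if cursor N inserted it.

After op 1 (insert('f')): buffer="kffyftsfg" (len 9), cursors c1@3 c2@8, authorship ..1....2.
After op 2 (insert('n')): buffer="kffnyftsfng" (len 11), cursors c1@4 c2@10, authorship ..11....22.
After op 3 (move_right): buffer="kffnyftsfng" (len 11), cursors c1@5 c2@11, authorship ..11....22.
After op 4 (move_left): buffer="kffnyftsfng" (len 11), cursors c1@4 c2@10, authorship ..11....22.
Authorship (.=original, N=cursor N): . . 1 1 . . . . 2 2 .
Index 6: author = original

Answer: original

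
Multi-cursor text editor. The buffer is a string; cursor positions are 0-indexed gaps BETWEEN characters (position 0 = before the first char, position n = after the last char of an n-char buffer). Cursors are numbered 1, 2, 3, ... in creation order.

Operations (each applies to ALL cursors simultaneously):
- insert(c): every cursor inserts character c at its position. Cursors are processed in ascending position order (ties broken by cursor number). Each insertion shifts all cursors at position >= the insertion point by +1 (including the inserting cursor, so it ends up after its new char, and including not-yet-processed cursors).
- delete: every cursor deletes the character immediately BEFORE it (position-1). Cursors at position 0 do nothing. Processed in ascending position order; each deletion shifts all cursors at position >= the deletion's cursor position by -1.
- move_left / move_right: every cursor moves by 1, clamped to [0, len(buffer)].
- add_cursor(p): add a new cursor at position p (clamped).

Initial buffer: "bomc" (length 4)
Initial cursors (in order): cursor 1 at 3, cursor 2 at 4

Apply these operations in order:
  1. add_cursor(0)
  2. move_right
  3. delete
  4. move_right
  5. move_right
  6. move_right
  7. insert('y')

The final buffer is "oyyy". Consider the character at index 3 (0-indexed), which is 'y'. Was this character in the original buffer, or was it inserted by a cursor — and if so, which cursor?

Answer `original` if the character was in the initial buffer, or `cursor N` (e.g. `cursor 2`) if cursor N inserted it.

Answer: cursor 3

Derivation:
After op 1 (add_cursor(0)): buffer="bomc" (len 4), cursors c3@0 c1@3 c2@4, authorship ....
After op 2 (move_right): buffer="bomc" (len 4), cursors c3@1 c1@4 c2@4, authorship ....
After op 3 (delete): buffer="o" (len 1), cursors c3@0 c1@1 c2@1, authorship .
After op 4 (move_right): buffer="o" (len 1), cursors c1@1 c2@1 c3@1, authorship .
After op 5 (move_right): buffer="o" (len 1), cursors c1@1 c2@1 c3@1, authorship .
After op 6 (move_right): buffer="o" (len 1), cursors c1@1 c2@1 c3@1, authorship .
After op 7 (insert('y')): buffer="oyyy" (len 4), cursors c1@4 c2@4 c3@4, authorship .123
Authorship (.=original, N=cursor N): . 1 2 3
Index 3: author = 3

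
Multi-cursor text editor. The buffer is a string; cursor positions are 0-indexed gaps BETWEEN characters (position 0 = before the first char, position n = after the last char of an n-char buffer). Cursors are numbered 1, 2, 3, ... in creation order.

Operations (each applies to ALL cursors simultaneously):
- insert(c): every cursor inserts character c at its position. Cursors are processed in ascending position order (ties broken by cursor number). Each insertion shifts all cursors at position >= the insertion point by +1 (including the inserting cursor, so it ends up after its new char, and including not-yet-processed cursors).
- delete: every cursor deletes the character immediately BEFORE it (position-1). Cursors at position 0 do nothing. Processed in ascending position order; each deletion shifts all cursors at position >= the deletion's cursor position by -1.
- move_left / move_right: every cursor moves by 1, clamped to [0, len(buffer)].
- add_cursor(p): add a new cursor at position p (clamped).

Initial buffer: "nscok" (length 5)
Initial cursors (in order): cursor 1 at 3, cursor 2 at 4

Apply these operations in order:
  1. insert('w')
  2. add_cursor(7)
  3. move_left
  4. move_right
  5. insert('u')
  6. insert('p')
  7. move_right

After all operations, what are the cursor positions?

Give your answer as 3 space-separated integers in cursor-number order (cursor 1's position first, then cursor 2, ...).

After op 1 (insert('w')): buffer="nscwowk" (len 7), cursors c1@4 c2@6, authorship ...1.2.
After op 2 (add_cursor(7)): buffer="nscwowk" (len 7), cursors c1@4 c2@6 c3@7, authorship ...1.2.
After op 3 (move_left): buffer="nscwowk" (len 7), cursors c1@3 c2@5 c3@6, authorship ...1.2.
After op 4 (move_right): buffer="nscwowk" (len 7), cursors c1@4 c2@6 c3@7, authorship ...1.2.
After op 5 (insert('u')): buffer="nscwuowuku" (len 10), cursors c1@5 c2@8 c3@10, authorship ...11.22.3
After op 6 (insert('p')): buffer="nscwupowupkup" (len 13), cursors c1@6 c2@10 c3@13, authorship ...111.222.33
After op 7 (move_right): buffer="nscwupowupkup" (len 13), cursors c1@7 c2@11 c3@13, authorship ...111.222.33

Answer: 7 11 13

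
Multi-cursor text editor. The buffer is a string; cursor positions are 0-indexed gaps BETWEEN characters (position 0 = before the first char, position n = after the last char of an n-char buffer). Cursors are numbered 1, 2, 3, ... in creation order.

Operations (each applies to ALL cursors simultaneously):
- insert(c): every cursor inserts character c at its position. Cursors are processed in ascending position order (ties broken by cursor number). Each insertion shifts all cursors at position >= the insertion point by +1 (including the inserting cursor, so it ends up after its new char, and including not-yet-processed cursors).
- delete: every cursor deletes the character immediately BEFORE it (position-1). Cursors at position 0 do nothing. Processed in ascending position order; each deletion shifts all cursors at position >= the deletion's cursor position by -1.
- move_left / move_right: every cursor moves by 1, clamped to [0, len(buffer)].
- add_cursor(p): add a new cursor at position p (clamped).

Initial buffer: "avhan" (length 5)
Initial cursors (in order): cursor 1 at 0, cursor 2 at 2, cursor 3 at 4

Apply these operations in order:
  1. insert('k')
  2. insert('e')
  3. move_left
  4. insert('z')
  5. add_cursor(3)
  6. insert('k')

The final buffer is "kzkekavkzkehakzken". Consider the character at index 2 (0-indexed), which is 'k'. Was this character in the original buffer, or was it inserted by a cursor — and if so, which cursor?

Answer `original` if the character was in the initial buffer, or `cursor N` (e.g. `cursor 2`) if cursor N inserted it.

After op 1 (insert('k')): buffer="kavkhakn" (len 8), cursors c1@1 c2@4 c3@7, authorship 1..2..3.
After op 2 (insert('e')): buffer="keavkehaken" (len 11), cursors c1@2 c2@6 c3@10, authorship 11..22..33.
After op 3 (move_left): buffer="keavkehaken" (len 11), cursors c1@1 c2@5 c3@9, authorship 11..22..33.
After op 4 (insert('z')): buffer="kzeavkzehakzen" (len 14), cursors c1@2 c2@7 c3@12, authorship 111..222..333.
After op 5 (add_cursor(3)): buffer="kzeavkzehakzen" (len 14), cursors c1@2 c4@3 c2@7 c3@12, authorship 111..222..333.
After op 6 (insert('k')): buffer="kzkekavkzkehakzken" (len 18), cursors c1@3 c4@5 c2@10 c3@16, authorship 11114..2222..3333.
Authorship (.=original, N=cursor N): 1 1 1 1 4 . . 2 2 2 2 . . 3 3 3 3 .
Index 2: author = 1

Answer: cursor 1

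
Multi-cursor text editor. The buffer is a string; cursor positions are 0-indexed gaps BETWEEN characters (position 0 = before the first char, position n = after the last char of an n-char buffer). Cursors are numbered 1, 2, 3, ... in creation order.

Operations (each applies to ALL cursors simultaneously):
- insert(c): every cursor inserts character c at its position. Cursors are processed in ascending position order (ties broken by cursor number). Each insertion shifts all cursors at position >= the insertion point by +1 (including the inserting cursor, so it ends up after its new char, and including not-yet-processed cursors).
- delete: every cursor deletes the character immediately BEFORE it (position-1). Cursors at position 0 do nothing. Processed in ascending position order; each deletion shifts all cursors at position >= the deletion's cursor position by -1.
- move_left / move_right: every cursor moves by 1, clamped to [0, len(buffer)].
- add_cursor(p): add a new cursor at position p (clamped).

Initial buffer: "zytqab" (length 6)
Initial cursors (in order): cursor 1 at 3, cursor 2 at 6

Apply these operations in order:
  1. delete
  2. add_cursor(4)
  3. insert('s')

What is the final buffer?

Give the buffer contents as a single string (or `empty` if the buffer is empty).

After op 1 (delete): buffer="zyqa" (len 4), cursors c1@2 c2@4, authorship ....
After op 2 (add_cursor(4)): buffer="zyqa" (len 4), cursors c1@2 c2@4 c3@4, authorship ....
After op 3 (insert('s')): buffer="zysqass" (len 7), cursors c1@3 c2@7 c3@7, authorship ..1..23

Answer: zysqass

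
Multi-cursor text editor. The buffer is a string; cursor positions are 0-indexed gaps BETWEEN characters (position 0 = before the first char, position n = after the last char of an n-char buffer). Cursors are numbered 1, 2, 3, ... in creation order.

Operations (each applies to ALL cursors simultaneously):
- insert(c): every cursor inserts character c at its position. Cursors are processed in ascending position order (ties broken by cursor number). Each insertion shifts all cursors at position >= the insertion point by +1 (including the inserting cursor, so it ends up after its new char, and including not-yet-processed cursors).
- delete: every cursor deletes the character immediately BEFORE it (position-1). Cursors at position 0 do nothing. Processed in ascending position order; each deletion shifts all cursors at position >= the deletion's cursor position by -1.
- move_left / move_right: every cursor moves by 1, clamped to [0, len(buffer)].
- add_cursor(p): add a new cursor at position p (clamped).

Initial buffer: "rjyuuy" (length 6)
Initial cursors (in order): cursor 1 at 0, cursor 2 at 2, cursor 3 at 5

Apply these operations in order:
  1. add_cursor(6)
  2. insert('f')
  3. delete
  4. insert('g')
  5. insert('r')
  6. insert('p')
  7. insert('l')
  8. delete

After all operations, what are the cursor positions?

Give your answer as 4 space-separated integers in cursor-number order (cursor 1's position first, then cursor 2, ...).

After op 1 (add_cursor(6)): buffer="rjyuuy" (len 6), cursors c1@0 c2@2 c3@5 c4@6, authorship ......
After op 2 (insert('f')): buffer="frjfyuufyf" (len 10), cursors c1@1 c2@4 c3@8 c4@10, authorship 1..2...3.4
After op 3 (delete): buffer="rjyuuy" (len 6), cursors c1@0 c2@2 c3@5 c4@6, authorship ......
After op 4 (insert('g')): buffer="grjgyuugyg" (len 10), cursors c1@1 c2@4 c3@8 c4@10, authorship 1..2...3.4
After op 5 (insert('r')): buffer="grrjgryuugrygr" (len 14), cursors c1@2 c2@6 c3@11 c4@14, authorship 11..22...33.44
After op 6 (insert('p')): buffer="grprjgrpyuugrpygrp" (len 18), cursors c1@3 c2@8 c3@14 c4@18, authorship 111..222...333.444
After op 7 (insert('l')): buffer="grplrjgrplyuugrplygrpl" (len 22), cursors c1@4 c2@10 c3@17 c4@22, authorship 1111..2222...3333.4444
After op 8 (delete): buffer="grprjgrpyuugrpygrp" (len 18), cursors c1@3 c2@8 c3@14 c4@18, authorship 111..222...333.444

Answer: 3 8 14 18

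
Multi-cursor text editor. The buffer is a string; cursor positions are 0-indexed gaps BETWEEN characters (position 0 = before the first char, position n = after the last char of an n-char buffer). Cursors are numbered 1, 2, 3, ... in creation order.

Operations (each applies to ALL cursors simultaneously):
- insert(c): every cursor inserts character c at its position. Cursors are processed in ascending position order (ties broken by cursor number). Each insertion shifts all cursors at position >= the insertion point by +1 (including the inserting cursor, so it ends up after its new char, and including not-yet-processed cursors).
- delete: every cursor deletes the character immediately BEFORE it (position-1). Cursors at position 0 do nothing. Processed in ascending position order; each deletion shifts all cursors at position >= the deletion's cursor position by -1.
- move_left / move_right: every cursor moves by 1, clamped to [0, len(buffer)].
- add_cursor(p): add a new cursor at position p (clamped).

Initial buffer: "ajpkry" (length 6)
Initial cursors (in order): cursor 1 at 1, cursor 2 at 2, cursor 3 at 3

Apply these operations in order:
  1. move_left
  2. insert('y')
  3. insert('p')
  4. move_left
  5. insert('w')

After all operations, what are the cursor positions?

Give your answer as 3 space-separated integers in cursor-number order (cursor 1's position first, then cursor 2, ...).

Answer: 2 6 10

Derivation:
After op 1 (move_left): buffer="ajpkry" (len 6), cursors c1@0 c2@1 c3@2, authorship ......
After op 2 (insert('y')): buffer="yayjypkry" (len 9), cursors c1@1 c2@3 c3@5, authorship 1.2.3....
After op 3 (insert('p')): buffer="ypaypjyppkry" (len 12), cursors c1@2 c2@5 c3@8, authorship 11.22.33....
After op 4 (move_left): buffer="ypaypjyppkry" (len 12), cursors c1@1 c2@4 c3@7, authorship 11.22.33....
After op 5 (insert('w')): buffer="ywpaywpjywppkry" (len 15), cursors c1@2 c2@6 c3@10, authorship 111.222.333....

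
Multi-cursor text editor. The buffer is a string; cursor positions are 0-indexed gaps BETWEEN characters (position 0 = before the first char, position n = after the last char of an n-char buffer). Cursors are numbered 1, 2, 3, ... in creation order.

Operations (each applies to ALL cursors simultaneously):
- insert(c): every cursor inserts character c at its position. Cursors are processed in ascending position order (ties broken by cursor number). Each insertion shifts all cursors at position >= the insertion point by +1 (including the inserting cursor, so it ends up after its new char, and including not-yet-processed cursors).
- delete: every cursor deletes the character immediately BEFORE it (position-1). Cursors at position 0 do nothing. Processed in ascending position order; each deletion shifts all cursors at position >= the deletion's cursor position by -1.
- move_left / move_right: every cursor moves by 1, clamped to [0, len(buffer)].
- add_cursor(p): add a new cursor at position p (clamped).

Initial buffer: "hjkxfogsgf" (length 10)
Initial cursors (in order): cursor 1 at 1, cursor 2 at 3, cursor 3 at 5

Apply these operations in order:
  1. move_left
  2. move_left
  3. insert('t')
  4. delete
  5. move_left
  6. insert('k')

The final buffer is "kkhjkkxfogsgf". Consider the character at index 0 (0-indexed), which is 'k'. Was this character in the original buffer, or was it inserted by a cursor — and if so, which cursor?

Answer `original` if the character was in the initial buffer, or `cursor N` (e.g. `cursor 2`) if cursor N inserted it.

After op 1 (move_left): buffer="hjkxfogsgf" (len 10), cursors c1@0 c2@2 c3@4, authorship ..........
After op 2 (move_left): buffer="hjkxfogsgf" (len 10), cursors c1@0 c2@1 c3@3, authorship ..........
After op 3 (insert('t')): buffer="thtjktxfogsgf" (len 13), cursors c1@1 c2@3 c3@6, authorship 1.2..3.......
After op 4 (delete): buffer="hjkxfogsgf" (len 10), cursors c1@0 c2@1 c3@3, authorship ..........
After op 5 (move_left): buffer="hjkxfogsgf" (len 10), cursors c1@0 c2@0 c3@2, authorship ..........
After op 6 (insert('k')): buffer="kkhjkkxfogsgf" (len 13), cursors c1@2 c2@2 c3@5, authorship 12..3........
Authorship (.=original, N=cursor N): 1 2 . . 3 . . . . . . . .
Index 0: author = 1

Answer: cursor 1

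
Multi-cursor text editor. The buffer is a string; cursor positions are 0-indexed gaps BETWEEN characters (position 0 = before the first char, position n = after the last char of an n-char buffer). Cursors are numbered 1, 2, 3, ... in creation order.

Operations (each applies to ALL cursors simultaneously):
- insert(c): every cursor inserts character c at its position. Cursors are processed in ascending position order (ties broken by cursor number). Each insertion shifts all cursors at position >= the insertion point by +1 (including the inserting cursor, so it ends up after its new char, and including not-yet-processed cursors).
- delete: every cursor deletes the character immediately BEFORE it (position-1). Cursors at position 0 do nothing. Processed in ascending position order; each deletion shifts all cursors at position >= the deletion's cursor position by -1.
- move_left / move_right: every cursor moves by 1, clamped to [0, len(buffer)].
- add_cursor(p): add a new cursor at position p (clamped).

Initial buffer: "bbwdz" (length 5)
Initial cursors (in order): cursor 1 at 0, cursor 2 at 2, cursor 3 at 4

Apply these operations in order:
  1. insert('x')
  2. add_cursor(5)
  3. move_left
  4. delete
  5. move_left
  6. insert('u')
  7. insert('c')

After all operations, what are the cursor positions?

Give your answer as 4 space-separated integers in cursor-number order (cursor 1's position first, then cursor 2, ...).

After op 1 (insert('x')): buffer="xbbxwdxz" (len 8), cursors c1@1 c2@4 c3@7, authorship 1..2..3.
After op 2 (add_cursor(5)): buffer="xbbxwdxz" (len 8), cursors c1@1 c2@4 c4@5 c3@7, authorship 1..2..3.
After op 3 (move_left): buffer="xbbxwdxz" (len 8), cursors c1@0 c2@3 c4@4 c3@6, authorship 1..2..3.
After op 4 (delete): buffer="xbwxz" (len 5), cursors c1@0 c2@2 c4@2 c3@3, authorship 1..3.
After op 5 (move_left): buffer="xbwxz" (len 5), cursors c1@0 c2@1 c4@1 c3@2, authorship 1..3.
After op 6 (insert('u')): buffer="uxuubuwxz" (len 9), cursors c1@1 c2@4 c4@4 c3@6, authorship 1124.3.3.
After op 7 (insert('c')): buffer="ucxuuccbucwxz" (len 13), cursors c1@2 c2@7 c4@7 c3@10, authorship 1112424.33.3.

Answer: 2 7 10 7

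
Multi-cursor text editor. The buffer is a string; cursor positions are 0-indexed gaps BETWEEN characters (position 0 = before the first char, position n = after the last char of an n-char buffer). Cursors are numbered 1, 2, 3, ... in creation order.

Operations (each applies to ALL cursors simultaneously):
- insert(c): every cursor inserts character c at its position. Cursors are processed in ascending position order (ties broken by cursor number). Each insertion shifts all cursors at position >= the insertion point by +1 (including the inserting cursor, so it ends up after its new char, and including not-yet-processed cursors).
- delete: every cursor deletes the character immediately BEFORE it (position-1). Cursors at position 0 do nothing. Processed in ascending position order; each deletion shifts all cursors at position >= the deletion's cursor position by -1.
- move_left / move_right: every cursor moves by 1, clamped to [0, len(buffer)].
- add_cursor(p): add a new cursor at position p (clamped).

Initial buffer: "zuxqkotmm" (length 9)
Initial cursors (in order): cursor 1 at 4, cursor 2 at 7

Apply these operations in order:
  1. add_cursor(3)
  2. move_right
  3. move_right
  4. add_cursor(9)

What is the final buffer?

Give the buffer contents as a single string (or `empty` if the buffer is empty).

After op 1 (add_cursor(3)): buffer="zuxqkotmm" (len 9), cursors c3@3 c1@4 c2@7, authorship .........
After op 2 (move_right): buffer="zuxqkotmm" (len 9), cursors c3@4 c1@5 c2@8, authorship .........
After op 3 (move_right): buffer="zuxqkotmm" (len 9), cursors c3@5 c1@6 c2@9, authorship .........
After op 4 (add_cursor(9)): buffer="zuxqkotmm" (len 9), cursors c3@5 c1@6 c2@9 c4@9, authorship .........

Answer: zuxqkotmm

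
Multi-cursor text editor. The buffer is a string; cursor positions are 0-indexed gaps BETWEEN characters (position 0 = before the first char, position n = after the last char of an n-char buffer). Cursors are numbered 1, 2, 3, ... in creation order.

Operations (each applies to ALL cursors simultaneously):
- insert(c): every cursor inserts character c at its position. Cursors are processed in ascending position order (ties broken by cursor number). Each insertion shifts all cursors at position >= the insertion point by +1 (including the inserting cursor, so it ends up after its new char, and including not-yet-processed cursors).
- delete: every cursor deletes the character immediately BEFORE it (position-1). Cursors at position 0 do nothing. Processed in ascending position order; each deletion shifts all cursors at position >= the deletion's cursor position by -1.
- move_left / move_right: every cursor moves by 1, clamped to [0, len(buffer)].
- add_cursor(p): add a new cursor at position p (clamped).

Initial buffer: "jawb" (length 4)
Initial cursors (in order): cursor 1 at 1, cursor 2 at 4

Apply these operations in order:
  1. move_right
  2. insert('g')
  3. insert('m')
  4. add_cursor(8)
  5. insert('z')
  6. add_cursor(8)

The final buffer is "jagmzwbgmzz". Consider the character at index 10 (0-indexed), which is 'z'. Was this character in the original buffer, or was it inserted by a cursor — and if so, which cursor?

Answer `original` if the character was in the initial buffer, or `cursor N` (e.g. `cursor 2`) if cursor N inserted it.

After op 1 (move_right): buffer="jawb" (len 4), cursors c1@2 c2@4, authorship ....
After op 2 (insert('g')): buffer="jagwbg" (len 6), cursors c1@3 c2@6, authorship ..1..2
After op 3 (insert('m')): buffer="jagmwbgm" (len 8), cursors c1@4 c2@8, authorship ..11..22
After op 4 (add_cursor(8)): buffer="jagmwbgm" (len 8), cursors c1@4 c2@8 c3@8, authorship ..11..22
After op 5 (insert('z')): buffer="jagmzwbgmzz" (len 11), cursors c1@5 c2@11 c3@11, authorship ..111..2223
After op 6 (add_cursor(8)): buffer="jagmzwbgmzz" (len 11), cursors c1@5 c4@8 c2@11 c3@11, authorship ..111..2223
Authorship (.=original, N=cursor N): . . 1 1 1 . . 2 2 2 3
Index 10: author = 3

Answer: cursor 3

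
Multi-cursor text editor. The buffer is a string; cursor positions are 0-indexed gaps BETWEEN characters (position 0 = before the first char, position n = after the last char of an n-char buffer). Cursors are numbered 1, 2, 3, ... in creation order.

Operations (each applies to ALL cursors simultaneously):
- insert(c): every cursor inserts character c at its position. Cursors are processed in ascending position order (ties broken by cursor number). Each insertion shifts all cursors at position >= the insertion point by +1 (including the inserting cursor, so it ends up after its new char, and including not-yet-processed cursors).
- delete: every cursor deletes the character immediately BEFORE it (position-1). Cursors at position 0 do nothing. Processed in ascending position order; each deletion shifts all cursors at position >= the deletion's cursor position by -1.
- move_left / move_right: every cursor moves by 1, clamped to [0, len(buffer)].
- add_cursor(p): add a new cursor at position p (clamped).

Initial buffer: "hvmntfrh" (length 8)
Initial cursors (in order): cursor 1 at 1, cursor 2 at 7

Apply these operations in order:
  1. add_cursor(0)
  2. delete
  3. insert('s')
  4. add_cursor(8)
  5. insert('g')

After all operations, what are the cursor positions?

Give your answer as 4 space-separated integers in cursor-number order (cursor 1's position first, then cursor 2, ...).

Answer: 4 12 4 12

Derivation:
After op 1 (add_cursor(0)): buffer="hvmntfrh" (len 8), cursors c3@0 c1@1 c2@7, authorship ........
After op 2 (delete): buffer="vmntfh" (len 6), cursors c1@0 c3@0 c2@5, authorship ......
After op 3 (insert('s')): buffer="ssvmntfsh" (len 9), cursors c1@2 c3@2 c2@8, authorship 13.....2.
After op 4 (add_cursor(8)): buffer="ssvmntfsh" (len 9), cursors c1@2 c3@2 c2@8 c4@8, authorship 13.....2.
After op 5 (insert('g')): buffer="ssggvmntfsggh" (len 13), cursors c1@4 c3@4 c2@12 c4@12, authorship 1313.....224.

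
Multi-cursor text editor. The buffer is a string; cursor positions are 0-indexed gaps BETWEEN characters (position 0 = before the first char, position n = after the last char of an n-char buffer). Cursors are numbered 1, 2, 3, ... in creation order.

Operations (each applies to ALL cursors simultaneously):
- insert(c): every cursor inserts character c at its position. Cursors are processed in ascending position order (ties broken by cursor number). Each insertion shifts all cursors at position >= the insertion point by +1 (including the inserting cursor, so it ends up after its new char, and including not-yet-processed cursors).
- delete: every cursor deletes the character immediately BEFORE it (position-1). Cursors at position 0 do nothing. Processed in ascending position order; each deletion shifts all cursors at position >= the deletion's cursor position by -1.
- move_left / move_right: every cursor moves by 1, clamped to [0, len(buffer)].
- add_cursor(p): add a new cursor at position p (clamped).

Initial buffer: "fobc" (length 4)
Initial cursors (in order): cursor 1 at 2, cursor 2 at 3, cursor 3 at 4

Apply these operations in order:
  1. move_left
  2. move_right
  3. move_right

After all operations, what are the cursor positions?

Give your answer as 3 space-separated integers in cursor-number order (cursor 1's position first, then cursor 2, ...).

Answer: 3 4 4

Derivation:
After op 1 (move_left): buffer="fobc" (len 4), cursors c1@1 c2@2 c3@3, authorship ....
After op 2 (move_right): buffer="fobc" (len 4), cursors c1@2 c2@3 c3@4, authorship ....
After op 3 (move_right): buffer="fobc" (len 4), cursors c1@3 c2@4 c3@4, authorship ....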